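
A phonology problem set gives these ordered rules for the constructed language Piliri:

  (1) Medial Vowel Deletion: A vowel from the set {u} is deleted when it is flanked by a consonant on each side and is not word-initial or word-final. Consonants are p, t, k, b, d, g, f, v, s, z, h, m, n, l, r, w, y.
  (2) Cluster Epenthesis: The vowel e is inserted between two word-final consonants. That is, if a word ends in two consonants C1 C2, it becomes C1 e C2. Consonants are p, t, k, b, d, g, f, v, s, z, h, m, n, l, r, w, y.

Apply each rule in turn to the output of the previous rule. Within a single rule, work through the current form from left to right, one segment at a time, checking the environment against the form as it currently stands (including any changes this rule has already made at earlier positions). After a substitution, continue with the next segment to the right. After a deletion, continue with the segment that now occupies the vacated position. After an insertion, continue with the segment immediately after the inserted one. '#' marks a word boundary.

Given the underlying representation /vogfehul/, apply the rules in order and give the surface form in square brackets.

(1) Medial Vowel Deletion: [vogfehul] → [vogfehl]
(2) Cluster Epenthesis: [vogfehl] → [vogfehel]

[vogfehel]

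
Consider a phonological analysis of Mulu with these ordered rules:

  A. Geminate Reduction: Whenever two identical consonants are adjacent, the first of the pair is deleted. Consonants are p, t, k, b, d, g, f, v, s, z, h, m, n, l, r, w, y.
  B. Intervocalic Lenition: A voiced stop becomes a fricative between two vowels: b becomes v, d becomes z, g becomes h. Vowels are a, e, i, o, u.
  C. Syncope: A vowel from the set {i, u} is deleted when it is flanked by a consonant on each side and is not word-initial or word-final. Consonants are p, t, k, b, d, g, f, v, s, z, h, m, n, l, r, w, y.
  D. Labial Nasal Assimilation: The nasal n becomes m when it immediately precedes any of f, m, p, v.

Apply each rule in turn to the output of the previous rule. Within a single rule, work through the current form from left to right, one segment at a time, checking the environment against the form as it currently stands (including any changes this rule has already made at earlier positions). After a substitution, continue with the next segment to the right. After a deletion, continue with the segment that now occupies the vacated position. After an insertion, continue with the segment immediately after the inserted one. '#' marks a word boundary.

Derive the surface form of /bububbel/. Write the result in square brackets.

A Geminate Reduction: [bububbel] → [bububel]
B Intervocalic Lenition: [bububel] → [buvuvel]
C Syncope: [buvuvel] → [bvvel]
D Labial Nasal Assimilation: no change — [bvvel]

[bvvel]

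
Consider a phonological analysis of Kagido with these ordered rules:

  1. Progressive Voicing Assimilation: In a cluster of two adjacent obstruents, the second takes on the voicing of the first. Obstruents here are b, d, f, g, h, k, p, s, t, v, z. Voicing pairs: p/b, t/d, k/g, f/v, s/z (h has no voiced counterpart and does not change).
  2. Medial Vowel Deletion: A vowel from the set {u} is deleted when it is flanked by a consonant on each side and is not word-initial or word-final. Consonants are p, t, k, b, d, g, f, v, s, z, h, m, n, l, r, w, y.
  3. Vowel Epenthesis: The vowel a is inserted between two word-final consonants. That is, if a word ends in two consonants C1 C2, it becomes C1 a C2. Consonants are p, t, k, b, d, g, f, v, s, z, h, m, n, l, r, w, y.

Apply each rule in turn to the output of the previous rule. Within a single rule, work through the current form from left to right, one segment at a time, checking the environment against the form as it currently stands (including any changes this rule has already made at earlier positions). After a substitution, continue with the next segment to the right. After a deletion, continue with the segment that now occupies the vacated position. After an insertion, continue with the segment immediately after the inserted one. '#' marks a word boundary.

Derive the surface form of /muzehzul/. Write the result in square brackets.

1 Progressive Voicing Assimilation: [muzehzul] → [muzehsul]
2 Medial Vowel Deletion: [muzehsul] → [mzehsl]
3 Vowel Epenthesis: [mzehsl] → [mzehsal]

[mzehsal]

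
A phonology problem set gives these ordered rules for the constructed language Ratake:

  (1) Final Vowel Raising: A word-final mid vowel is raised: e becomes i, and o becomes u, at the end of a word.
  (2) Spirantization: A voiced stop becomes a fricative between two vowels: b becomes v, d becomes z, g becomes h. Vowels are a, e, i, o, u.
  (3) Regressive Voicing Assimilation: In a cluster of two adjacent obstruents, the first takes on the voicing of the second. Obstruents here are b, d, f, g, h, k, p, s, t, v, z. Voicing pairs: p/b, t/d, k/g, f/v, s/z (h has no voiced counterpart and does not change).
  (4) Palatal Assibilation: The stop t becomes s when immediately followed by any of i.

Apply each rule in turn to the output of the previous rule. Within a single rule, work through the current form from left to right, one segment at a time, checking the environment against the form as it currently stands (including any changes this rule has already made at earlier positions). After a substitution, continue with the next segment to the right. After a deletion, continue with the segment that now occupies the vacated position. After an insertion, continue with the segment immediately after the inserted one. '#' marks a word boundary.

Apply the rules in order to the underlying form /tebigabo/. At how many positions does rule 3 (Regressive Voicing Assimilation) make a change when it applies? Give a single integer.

(1) Final Vowel Raising: [tebigabo] → [tebigabu]
(2) Spirantization: [tebigabu] → [tevihavu]
(3) Regressive Voicing Assimilation: no change — [tevihavu]
(4) Palatal Assibilation: no change — [tevihavu]
Rule 3 changed 0 position(s).

0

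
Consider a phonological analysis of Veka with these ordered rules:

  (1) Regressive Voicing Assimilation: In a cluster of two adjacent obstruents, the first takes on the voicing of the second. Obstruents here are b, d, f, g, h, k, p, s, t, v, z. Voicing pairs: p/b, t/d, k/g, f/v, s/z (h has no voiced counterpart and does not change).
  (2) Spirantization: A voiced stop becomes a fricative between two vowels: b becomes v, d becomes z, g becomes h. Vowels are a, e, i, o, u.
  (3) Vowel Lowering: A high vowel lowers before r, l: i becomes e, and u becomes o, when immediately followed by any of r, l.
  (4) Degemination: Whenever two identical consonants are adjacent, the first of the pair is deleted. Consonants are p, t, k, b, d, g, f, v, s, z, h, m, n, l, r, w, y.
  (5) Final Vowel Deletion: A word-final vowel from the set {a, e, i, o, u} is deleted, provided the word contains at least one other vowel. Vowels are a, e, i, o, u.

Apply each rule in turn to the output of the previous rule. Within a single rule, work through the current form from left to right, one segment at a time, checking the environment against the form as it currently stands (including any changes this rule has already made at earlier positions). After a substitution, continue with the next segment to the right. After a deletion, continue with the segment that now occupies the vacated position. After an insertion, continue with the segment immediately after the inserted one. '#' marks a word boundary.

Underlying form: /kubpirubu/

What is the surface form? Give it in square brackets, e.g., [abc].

[kuperuv]

(1) Regressive Voicing Assimilation: [kubpirubu] → [kuppirubu]
(2) Spirantization: [kuppirubu] → [kuppiruvu]
(3) Vowel Lowering: [kuppiruvu] → [kupperuvu]
(4) Degemination: [kupperuvu] → [kuperuvu]
(5) Final Vowel Deletion: [kuperuvu] → [kuperuv]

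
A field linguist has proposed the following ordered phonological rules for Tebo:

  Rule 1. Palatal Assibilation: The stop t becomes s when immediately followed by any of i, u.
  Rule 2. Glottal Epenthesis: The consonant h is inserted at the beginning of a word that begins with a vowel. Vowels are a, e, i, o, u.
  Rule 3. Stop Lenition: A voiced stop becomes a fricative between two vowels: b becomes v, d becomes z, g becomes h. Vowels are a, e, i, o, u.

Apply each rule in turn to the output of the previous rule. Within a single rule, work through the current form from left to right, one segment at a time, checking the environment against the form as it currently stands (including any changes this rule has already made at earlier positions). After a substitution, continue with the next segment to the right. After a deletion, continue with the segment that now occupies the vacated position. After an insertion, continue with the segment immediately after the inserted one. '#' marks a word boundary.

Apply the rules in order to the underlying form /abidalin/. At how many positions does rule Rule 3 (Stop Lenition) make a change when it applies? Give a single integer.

2

Rule 1 Palatal Assibilation: no change — [abidalin]
Rule 2 Glottal Epenthesis: [abidalin] → [habidalin]
Rule 3 Stop Lenition: [habidalin] → [havizalin]
Rule Rule 3 changed 2 position(s).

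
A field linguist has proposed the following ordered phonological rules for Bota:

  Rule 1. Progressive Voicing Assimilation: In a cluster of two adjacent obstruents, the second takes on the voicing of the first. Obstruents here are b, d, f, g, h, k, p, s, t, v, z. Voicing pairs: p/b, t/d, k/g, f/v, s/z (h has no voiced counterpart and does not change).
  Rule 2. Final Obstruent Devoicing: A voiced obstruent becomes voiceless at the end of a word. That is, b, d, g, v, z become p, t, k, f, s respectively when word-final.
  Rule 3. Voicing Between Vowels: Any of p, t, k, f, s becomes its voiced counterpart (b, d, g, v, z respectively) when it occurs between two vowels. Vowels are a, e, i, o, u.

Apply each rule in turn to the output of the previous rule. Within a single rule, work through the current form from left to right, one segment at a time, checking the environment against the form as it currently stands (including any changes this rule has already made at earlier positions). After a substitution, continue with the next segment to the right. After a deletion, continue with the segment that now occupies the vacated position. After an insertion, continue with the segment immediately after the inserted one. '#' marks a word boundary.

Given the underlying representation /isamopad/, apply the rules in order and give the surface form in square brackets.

Rule 1 Progressive Voicing Assimilation: no change — [isamopad]
Rule 2 Final Obstruent Devoicing: [isamopad] → [isamopat]
Rule 3 Voicing Between Vowels: [isamopat] → [izamobat]

[izamobat]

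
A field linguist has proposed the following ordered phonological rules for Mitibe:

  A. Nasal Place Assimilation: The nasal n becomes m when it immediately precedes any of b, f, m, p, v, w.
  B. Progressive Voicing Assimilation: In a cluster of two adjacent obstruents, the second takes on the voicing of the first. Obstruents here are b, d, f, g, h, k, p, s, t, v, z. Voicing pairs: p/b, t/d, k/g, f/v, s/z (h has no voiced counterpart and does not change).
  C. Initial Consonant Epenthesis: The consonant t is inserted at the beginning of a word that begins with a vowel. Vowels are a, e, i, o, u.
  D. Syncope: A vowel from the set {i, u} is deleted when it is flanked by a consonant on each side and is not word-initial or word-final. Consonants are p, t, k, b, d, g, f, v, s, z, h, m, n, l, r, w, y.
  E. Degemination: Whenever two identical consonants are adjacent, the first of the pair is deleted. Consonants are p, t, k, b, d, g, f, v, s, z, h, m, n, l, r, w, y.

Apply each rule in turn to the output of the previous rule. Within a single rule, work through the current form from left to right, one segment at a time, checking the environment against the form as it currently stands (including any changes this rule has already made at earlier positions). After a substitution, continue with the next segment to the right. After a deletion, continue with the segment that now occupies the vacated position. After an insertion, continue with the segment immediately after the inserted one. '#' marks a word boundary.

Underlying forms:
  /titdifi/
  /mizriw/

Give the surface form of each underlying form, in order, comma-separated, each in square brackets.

[tfi], [mzrw]

/titdifi/:
  A Nasal Place Assimilation: no change — [titdifi]
  B Progressive Voicing Assimilation: [titdifi] → [tittifi]
  C Initial Consonant Epenthesis: no change — [tittifi]
  D Syncope: [tittifi] → [tttfi]
  E Degemination: [tttfi] → [tfi]
/mizriw/:
  A Nasal Place Assimilation: no change — [mizriw]
  B Progressive Voicing Assimilation: no change — [mizriw]
  C Initial Consonant Epenthesis: no change — [mizriw]
  D Syncope: [mizriw] → [mzrw]
  E Degemination: no change — [mzrw]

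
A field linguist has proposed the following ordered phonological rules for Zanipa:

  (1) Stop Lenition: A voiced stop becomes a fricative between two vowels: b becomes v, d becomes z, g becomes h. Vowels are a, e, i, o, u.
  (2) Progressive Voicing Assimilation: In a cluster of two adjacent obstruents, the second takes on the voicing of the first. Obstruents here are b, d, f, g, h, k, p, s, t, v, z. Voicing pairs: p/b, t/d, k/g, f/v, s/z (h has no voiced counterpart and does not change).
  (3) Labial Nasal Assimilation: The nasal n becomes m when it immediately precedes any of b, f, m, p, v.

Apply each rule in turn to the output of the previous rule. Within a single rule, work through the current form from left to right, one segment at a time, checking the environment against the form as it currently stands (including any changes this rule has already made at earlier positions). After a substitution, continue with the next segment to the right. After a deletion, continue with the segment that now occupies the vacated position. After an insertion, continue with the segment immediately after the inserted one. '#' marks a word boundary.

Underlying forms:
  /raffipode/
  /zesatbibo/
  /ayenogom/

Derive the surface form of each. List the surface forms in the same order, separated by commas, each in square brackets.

/raffipode/:
  (1) Stop Lenition: [raffipode] → [raffipoze]
  (2) Progressive Voicing Assimilation: no change — [raffipoze]
  (3) Labial Nasal Assimilation: no change — [raffipoze]
/zesatbibo/:
  (1) Stop Lenition: [zesatbibo] → [zesatbivo]
  (2) Progressive Voicing Assimilation: [zesatbivo] → [zesatpivo]
  (3) Labial Nasal Assimilation: no change — [zesatpivo]
/ayenogom/:
  (1) Stop Lenition: [ayenogom] → [ayenohom]
  (2) Progressive Voicing Assimilation: no change — [ayenohom]
  (3) Labial Nasal Assimilation: no change — [ayenohom]

[raffipoze], [zesatpivo], [ayenohom]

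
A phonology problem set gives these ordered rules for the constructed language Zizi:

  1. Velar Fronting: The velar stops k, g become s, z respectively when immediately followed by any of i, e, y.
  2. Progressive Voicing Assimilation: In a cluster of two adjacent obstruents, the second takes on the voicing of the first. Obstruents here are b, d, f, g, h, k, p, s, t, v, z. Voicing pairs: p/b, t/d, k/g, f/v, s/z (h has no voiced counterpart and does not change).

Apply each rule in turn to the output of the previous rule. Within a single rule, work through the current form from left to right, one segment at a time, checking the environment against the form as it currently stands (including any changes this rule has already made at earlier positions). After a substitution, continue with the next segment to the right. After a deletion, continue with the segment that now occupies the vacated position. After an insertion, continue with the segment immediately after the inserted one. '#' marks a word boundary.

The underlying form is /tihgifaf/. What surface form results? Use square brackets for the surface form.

1 Velar Fronting: [tihgifaf] → [tihzifaf]
2 Progressive Voicing Assimilation: [tihzifaf] → [tihsifaf]

[tihsifaf]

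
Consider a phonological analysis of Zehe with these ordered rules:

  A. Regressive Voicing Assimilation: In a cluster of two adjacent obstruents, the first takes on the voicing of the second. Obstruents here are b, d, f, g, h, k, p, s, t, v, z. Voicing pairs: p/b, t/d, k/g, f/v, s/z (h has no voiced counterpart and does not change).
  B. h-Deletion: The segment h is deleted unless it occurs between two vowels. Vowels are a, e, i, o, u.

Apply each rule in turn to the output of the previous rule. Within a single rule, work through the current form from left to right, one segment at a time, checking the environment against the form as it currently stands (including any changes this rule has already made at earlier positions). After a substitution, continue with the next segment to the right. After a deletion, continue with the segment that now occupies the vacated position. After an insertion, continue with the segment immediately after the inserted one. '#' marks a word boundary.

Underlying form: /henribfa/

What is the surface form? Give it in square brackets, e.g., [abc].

A Regressive Voicing Assimilation: [henribfa] → [henripfa]
B h-Deletion: [henripfa] → [enripfa]

[enripfa]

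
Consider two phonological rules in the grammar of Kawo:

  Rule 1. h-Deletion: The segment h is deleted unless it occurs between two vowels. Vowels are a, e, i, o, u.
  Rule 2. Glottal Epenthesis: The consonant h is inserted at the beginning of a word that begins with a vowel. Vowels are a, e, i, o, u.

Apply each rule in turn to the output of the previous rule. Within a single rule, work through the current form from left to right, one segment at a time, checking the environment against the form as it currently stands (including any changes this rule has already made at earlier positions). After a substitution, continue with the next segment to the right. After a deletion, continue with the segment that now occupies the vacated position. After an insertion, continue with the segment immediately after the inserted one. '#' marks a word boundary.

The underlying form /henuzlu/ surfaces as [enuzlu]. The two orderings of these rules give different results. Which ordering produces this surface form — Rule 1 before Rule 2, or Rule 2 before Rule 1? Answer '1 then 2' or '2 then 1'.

2 then 1

Order 1 then 2:
  1 h-Deletion: [henuzlu] → [enuzlu]
  2 Glottal Epenthesis: [enuzlu] → [henuzlu]
  result: [henuzlu]
Order 2 then 1:
  2 Glottal Epenthesis: no change — [henuzlu]
  1 h-Deletion: [henuzlu] → [enuzlu]
  result: [enuzlu]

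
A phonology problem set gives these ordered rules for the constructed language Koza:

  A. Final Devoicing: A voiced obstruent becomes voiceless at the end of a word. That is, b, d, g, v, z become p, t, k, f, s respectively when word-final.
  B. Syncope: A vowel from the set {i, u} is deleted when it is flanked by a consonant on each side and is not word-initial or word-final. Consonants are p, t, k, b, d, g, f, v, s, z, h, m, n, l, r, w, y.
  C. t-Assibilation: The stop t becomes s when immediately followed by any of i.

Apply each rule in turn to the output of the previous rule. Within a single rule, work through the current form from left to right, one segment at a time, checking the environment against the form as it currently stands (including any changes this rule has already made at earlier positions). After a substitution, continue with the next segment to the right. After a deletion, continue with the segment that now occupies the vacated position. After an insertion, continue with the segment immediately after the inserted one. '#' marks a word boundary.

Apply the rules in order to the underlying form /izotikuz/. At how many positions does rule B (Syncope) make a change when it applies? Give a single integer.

2

A Final Devoicing: [izotikuz] → [izotikus]
B Syncope: [izotikus] → [izotks]
C t-Assibilation: no change — [izotks]
Rule B changed 2 position(s).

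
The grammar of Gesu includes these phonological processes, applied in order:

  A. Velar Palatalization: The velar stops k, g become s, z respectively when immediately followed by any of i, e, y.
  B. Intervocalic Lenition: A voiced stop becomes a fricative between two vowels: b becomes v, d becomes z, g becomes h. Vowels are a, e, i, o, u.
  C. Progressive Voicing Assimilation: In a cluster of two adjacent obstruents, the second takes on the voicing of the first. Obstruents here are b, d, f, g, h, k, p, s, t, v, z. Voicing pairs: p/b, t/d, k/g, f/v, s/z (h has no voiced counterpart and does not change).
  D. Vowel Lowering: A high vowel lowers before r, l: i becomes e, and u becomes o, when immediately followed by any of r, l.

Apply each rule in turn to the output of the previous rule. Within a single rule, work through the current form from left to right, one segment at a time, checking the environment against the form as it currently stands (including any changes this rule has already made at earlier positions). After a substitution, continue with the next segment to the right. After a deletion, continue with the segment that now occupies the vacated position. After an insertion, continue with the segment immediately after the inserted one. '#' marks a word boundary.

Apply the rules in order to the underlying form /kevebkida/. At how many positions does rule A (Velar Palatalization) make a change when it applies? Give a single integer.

2

A Velar Palatalization: [kevebkida] → [sevebsida]
B Intervocalic Lenition: [sevebsida] → [sevebsiza]
C Progressive Voicing Assimilation: [sevebsiza] → [sevebziza]
D Vowel Lowering: no change — [sevebziza]
Rule A changed 2 position(s).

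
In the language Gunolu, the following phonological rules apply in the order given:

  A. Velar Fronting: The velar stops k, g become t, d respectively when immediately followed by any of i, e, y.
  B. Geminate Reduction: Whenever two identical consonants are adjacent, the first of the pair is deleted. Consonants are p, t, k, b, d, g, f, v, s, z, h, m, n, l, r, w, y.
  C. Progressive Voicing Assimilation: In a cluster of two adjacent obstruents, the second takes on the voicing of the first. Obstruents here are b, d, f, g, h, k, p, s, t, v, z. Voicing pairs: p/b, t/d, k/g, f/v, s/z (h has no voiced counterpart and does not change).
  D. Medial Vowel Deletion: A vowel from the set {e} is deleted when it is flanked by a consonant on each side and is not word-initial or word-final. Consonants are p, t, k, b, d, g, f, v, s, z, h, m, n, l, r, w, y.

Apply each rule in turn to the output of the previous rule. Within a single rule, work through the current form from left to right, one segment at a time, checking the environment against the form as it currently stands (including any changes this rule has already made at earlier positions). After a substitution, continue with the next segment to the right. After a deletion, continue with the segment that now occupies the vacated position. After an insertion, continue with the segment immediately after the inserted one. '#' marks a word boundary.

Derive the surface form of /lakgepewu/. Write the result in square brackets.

[laktpwu]

A Velar Fronting: [lakgepewu] → [lakdepewu]
B Geminate Reduction: no change — [lakdepewu]
C Progressive Voicing Assimilation: [lakdepewu] → [laktepewu]
D Medial Vowel Deletion: [laktepewu] → [laktpwu]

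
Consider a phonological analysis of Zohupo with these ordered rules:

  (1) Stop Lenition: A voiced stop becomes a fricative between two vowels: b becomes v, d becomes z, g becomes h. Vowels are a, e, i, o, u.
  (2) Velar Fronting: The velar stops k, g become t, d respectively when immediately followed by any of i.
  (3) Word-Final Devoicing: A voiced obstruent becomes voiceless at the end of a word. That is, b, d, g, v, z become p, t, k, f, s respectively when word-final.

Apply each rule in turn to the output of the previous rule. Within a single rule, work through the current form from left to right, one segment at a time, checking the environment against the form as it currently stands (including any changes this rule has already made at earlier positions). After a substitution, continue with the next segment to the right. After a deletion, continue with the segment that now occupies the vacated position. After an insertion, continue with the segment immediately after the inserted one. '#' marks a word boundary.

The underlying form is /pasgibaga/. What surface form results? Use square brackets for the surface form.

[pasdivaha]

(1) Stop Lenition: [pasgibaga] → [pasgivaha]
(2) Velar Fronting: [pasgivaha] → [pasdivaha]
(3) Word-Final Devoicing: no change — [pasdivaha]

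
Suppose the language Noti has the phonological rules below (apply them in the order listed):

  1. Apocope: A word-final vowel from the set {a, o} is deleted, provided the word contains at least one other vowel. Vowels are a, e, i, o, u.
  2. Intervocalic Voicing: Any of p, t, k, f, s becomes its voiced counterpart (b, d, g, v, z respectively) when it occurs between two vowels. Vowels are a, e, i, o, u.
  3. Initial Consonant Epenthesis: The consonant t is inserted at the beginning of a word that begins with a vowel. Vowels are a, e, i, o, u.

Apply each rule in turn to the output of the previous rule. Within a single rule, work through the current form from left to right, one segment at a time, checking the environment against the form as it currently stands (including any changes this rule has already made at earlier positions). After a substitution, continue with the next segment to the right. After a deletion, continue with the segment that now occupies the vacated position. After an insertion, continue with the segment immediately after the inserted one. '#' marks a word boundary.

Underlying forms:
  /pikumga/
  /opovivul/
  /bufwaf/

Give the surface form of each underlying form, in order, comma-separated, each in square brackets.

[pigumg], [tobovivul], [bufwaf]

/pikumga/:
  1 Apocope: [pikumga] → [pikumg]
  2 Intervocalic Voicing: [pikumg] → [pigumg]
  3 Initial Consonant Epenthesis: no change — [pigumg]
/opovivul/:
  1 Apocope: no change — [opovivul]
  2 Intervocalic Voicing: [opovivul] → [obovivul]
  3 Initial Consonant Epenthesis: [obovivul] → [tobovivul]
/bufwaf/:
  1 Apocope: no change — [bufwaf]
  2 Intervocalic Voicing: no change — [bufwaf]
  3 Initial Consonant Epenthesis: no change — [bufwaf]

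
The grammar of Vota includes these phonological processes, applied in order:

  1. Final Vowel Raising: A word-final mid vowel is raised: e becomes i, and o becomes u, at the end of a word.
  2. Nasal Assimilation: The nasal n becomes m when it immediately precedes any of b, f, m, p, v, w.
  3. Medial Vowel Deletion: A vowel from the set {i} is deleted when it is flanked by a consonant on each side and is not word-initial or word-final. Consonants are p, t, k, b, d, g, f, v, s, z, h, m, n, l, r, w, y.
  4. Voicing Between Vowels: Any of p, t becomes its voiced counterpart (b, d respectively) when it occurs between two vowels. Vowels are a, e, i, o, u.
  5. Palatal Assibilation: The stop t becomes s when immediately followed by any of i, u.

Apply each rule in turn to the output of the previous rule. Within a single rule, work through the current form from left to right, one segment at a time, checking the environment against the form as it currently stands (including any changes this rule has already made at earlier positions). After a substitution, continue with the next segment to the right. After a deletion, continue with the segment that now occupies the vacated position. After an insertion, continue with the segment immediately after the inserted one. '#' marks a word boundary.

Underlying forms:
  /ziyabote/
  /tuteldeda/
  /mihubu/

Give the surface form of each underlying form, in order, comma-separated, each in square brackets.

/ziyabote/:
  1 Final Vowel Raising: [ziyabote] → [ziyaboti]
  2 Nasal Assimilation: no change — [ziyaboti]
  3 Medial Vowel Deletion: [ziyaboti] → [zyaboti]
  4 Voicing Between Vowels: [zyaboti] → [zyabodi]
  5 Palatal Assibilation: no change — [zyabodi]
/tuteldeda/:
  1 Final Vowel Raising: no change — [tuteldeda]
  2 Nasal Assimilation: no change — [tuteldeda]
  3 Medial Vowel Deletion: no change — [tuteldeda]
  4 Voicing Between Vowels: [tuteldeda] → [tudeldeda]
  5 Palatal Assibilation: [tudeldeda] → [sudeldeda]
/mihubu/:
  1 Final Vowel Raising: no change — [mihubu]
  2 Nasal Assimilation: no change — [mihubu]
  3 Medial Vowel Deletion: [mihubu] → [mhubu]
  4 Voicing Between Vowels: no change — [mhubu]
  5 Palatal Assibilation: no change — [mhubu]

[zyabodi], [sudeldeda], [mhubu]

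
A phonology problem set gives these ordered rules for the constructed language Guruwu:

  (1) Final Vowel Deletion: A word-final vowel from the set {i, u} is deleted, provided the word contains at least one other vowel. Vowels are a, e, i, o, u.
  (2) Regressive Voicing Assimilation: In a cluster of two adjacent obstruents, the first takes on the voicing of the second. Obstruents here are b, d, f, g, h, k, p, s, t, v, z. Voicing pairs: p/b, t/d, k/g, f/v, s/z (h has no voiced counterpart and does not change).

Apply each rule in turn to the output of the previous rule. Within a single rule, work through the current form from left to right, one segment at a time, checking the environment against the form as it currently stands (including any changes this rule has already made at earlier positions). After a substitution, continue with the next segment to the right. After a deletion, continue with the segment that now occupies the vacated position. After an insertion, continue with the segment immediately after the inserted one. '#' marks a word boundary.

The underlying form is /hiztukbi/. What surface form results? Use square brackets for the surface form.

(1) Final Vowel Deletion: [hiztukbi] → [hiztukb]
(2) Regressive Voicing Assimilation: [hiztukb] → [histugb]

[histugb]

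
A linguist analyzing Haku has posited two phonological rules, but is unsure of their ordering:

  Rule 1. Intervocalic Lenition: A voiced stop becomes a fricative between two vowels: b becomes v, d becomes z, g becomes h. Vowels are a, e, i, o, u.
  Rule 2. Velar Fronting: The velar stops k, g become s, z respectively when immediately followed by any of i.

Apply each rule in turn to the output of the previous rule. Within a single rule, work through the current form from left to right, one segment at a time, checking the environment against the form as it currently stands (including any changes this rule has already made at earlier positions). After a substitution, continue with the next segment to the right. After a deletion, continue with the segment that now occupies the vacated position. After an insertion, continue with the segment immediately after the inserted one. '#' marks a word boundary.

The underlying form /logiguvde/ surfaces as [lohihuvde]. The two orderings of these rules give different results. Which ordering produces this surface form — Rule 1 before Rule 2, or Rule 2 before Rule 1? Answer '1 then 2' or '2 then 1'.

Order 1 then 2:
  1 Intervocalic Lenition: [logiguvde] → [lohihuvde]
  2 Velar Fronting: no change — [lohihuvde]
  result: [lohihuvde]
Order 2 then 1:
  2 Velar Fronting: [logiguvde] → [loziguvde]
  1 Intervocalic Lenition: [loziguvde] → [lozihuvde]
  result: [lozihuvde]

1 then 2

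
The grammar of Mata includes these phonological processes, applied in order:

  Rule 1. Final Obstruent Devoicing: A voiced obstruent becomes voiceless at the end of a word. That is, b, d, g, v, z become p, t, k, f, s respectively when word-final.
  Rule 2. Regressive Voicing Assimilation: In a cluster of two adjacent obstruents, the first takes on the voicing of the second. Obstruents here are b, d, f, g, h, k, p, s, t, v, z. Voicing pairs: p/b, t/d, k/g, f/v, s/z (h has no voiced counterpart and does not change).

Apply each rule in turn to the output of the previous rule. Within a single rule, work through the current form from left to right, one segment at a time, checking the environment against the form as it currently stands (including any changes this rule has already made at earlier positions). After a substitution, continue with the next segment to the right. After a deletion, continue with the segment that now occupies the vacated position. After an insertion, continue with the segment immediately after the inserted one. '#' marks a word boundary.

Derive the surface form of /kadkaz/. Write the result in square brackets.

Rule 1 Final Obstruent Devoicing: [kadkaz] → [kadkas]
Rule 2 Regressive Voicing Assimilation: [kadkas] → [katkas]

[katkas]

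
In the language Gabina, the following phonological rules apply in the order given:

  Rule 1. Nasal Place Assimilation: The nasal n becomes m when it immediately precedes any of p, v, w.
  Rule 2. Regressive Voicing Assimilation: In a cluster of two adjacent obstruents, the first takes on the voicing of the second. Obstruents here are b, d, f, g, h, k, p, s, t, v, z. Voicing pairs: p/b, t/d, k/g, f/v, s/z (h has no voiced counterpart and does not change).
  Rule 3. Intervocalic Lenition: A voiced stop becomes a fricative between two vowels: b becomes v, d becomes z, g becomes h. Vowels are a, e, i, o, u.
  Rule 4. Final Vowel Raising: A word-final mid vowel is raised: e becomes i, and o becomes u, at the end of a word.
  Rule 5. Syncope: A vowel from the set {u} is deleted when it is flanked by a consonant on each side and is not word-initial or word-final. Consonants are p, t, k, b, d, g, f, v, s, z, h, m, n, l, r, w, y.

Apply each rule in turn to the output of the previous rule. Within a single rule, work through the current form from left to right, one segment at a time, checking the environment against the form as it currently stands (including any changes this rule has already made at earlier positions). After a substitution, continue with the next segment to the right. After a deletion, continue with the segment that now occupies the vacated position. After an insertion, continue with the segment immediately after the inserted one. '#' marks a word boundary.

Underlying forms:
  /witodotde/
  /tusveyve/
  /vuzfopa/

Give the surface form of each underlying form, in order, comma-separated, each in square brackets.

[witozoddi], [tzveyvi], [vsfopa]

/witodotde/:
  Rule 1 Nasal Place Assimilation: no change — [witodotde]
  Rule 2 Regressive Voicing Assimilation: [witodotde] → [witododde]
  Rule 3 Intervocalic Lenition: [witododde] → [witozodde]
  Rule 4 Final Vowel Raising: [witozodde] → [witozoddi]
  Rule 5 Syncope: no change — [witozoddi]
/tusveyve/:
  Rule 1 Nasal Place Assimilation: no change — [tusveyve]
  Rule 2 Regressive Voicing Assimilation: [tusveyve] → [tuzveyve]
  Rule 3 Intervocalic Lenition: no change — [tuzveyve]
  Rule 4 Final Vowel Raising: [tuzveyve] → [tuzveyvi]
  Rule 5 Syncope: [tuzveyvi] → [tzveyvi]
/vuzfopa/:
  Rule 1 Nasal Place Assimilation: no change — [vuzfopa]
  Rule 2 Regressive Voicing Assimilation: [vuzfopa] → [vusfopa]
  Rule 3 Intervocalic Lenition: no change — [vusfopa]
  Rule 4 Final Vowel Raising: no change — [vusfopa]
  Rule 5 Syncope: [vusfopa] → [vsfopa]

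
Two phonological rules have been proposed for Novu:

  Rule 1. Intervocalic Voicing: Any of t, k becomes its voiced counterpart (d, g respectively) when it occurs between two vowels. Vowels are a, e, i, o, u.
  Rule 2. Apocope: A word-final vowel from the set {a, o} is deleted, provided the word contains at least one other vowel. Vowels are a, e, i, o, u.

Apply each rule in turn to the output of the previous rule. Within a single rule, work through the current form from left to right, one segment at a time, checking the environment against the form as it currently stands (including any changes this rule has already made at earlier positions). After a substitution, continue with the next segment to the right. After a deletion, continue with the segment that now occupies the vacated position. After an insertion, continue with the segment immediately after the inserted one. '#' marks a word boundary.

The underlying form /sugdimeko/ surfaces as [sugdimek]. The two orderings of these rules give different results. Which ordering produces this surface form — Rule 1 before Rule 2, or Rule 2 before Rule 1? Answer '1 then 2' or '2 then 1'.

Order 1 then 2:
  1 Intervocalic Voicing: [sugdimeko] → [sugdimego]
  2 Apocope: [sugdimego] → [sugdimeg]
  result: [sugdimeg]
Order 2 then 1:
  2 Apocope: [sugdimeko] → [sugdimek]
  1 Intervocalic Voicing: no change — [sugdimek]
  result: [sugdimek]

2 then 1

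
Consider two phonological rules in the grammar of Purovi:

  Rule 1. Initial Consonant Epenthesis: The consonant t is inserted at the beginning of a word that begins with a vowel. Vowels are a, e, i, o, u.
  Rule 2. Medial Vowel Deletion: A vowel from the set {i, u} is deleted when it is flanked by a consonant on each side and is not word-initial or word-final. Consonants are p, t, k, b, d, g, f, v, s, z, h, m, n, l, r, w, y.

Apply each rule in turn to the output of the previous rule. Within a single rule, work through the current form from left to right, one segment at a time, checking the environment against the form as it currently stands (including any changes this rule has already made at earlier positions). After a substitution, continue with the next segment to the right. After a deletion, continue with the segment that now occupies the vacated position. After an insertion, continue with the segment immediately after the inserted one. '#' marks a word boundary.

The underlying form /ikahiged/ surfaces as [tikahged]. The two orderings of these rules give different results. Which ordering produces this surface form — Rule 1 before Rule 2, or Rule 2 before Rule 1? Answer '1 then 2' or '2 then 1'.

2 then 1

Order 1 then 2:
  1 Initial Consonant Epenthesis: [ikahiged] → [tikahiged]
  2 Medial Vowel Deletion: [tikahiged] → [tkahged]
  result: [tkahged]
Order 2 then 1:
  2 Medial Vowel Deletion: [ikahiged] → [ikahged]
  1 Initial Consonant Epenthesis: [ikahged] → [tikahged]
  result: [tikahged]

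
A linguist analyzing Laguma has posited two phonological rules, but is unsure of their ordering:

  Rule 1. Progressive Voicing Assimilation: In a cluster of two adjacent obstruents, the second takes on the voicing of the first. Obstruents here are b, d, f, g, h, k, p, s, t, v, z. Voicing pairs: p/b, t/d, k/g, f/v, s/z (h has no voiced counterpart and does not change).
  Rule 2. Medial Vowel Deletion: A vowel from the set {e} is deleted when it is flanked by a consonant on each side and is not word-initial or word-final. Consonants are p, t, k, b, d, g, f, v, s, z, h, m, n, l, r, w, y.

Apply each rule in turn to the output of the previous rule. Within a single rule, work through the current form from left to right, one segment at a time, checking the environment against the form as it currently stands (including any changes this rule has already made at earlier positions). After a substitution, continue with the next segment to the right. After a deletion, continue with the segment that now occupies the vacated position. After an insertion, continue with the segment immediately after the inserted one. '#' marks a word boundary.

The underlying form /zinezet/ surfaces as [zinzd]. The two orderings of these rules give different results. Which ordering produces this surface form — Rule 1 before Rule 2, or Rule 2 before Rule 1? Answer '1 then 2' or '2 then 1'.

Order 1 then 2:
  1 Progressive Voicing Assimilation: no change — [zinezet]
  2 Medial Vowel Deletion: [zinezet] → [zinzt]
  result: [zinzt]
Order 2 then 1:
  2 Medial Vowel Deletion: [zinezet] → [zinzt]
  1 Progressive Voicing Assimilation: [zinzt] → [zinzd]
  result: [zinzd]

2 then 1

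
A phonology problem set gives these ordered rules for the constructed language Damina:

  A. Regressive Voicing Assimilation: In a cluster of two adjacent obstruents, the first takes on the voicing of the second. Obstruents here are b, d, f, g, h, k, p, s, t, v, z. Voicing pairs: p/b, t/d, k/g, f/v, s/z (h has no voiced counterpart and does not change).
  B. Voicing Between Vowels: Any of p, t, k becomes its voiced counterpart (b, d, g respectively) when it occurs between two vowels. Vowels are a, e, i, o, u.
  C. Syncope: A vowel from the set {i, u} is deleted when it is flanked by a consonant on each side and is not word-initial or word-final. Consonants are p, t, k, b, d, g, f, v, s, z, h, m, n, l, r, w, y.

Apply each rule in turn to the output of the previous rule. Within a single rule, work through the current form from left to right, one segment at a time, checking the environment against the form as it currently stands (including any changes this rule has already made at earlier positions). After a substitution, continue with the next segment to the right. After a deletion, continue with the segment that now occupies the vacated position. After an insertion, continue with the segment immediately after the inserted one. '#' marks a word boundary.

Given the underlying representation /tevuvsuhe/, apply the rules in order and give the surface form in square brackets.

A Regressive Voicing Assimilation: [tevuvsuhe] → [tevufsuhe]
B Voicing Between Vowels: no change — [tevufsuhe]
C Syncope: [tevufsuhe] → [tevfshe]

[tevfshe]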